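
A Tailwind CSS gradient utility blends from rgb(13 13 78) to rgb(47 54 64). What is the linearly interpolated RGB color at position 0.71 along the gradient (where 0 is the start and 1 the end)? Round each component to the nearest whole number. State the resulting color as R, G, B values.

R = 13 + 0.71 × (47 − 13) = 13 + 0.71 × 34 = 37.14 → 37
G = 13 + 0.71 × (54 − 13) = 13 + 0.71 × 41 = 42.11 → 42
B = 78 + 0.71 × (64 − 78) = 78 + 0.71 × -14 = 68.06 → 68

(37, 42, 68)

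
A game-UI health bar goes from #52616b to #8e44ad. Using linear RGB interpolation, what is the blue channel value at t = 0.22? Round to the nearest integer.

122

B₁ = 107 (from #52616b), B₂ = 173 (from #8e44ad).
B = 107 + 0.22 × (173 − 107) = 121.52 → 122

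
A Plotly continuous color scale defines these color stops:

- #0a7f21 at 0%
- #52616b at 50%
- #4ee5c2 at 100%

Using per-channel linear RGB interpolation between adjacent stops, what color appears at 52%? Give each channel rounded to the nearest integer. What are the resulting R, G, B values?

(82, 102, 110)

52% lies between the 50% and 100% stops, so the local fraction is t = (52 − 50)/(100 − 50) = 2/50 ≈ 0.04.
#52616b → (82, 97, 107); #4ee5c2 → (78, 229, 194).
R = 82 + 0.04 × (78 − 82) = 81.84 → 82
G = 97 + 0.04 × (229 − 97) = 102.28 → 102
B = 107 + 0.04 × (194 − 107) = 110.48 → 110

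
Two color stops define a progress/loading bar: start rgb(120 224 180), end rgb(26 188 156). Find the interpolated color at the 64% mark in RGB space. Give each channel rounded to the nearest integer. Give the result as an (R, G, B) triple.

64% corresponds to t = 0.64.
R = 120 + 0.64 × (26 − 120) = 120 + 0.64 × -94 = 59.84 → 60
G = 224 + 0.64 × (188 − 224) = 224 + 0.64 × -36 = 200.96 → 201
B = 180 + 0.64 × (156 − 180) = 180 + 0.64 × -24 = 164.64 → 165

(60, 201, 165)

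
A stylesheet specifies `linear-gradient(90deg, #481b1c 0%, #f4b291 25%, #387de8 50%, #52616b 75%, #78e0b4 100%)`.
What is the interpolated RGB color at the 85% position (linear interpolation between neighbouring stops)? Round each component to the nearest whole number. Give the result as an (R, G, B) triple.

85% lies between the 75% and 100% stops, so the local fraction is t = (85 − 75)/(100 − 75) = 10/25 ≈ 0.4.
#52616b → (82, 97, 107); #78e0b4 → (120, 224, 180).
R = 82 + 0.4 × (120 − 82) = 97.2 → 97
G = 97 + 0.4 × (224 − 97) = 147.8 → 148
B = 107 + 0.4 × (180 − 107) = 136.2 → 136

(97, 148, 136)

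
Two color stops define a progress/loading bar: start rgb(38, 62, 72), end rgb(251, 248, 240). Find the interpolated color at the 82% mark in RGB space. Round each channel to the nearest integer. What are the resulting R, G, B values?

(213, 215, 210)

82% corresponds to t = 0.82.
R = 38 + 0.82 × (251 − 38) = 38 + 0.82 × 213 = 212.66 → 213
G = 62 + 0.82 × (248 − 62) = 62 + 0.82 × 186 = 214.52 → 215
B = 72 + 0.82 × (240 − 72) = 72 + 0.82 × 168 = 209.76 → 210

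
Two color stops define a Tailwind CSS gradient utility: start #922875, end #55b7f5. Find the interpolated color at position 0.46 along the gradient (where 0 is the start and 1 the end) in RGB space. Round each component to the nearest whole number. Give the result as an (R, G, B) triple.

#922875 → (146, 40, 117); #55b7f5 → (85, 183, 245).
R = 146 + 0.46 × (85 − 146) = 146 + 0.46 × -61 = 117.94 → 118
G = 40 + 0.46 × (183 − 40) = 40 + 0.46 × 143 = 105.78 → 106
B = 117 + 0.46 × (245 − 117) = 117 + 0.46 × 128 = 175.88 → 176

(118, 106, 176)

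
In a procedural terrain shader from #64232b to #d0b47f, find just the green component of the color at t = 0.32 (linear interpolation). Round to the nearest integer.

81

G₁ = 35 (from #64232b), G₂ = 180 (from #d0b47f).
G = 35 + 0.32 × (180 − 35) = 81.4 → 81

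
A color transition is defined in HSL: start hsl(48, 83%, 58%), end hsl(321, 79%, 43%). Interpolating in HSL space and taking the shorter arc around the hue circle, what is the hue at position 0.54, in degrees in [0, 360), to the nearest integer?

Hue: 321 − 48 = 273°, but |273| > 180 so the shorter arc goes the other way: Δh = 273 − 360 = -87°.
H = 48 + 0.54 × (-87) = 1.02 → 1°

1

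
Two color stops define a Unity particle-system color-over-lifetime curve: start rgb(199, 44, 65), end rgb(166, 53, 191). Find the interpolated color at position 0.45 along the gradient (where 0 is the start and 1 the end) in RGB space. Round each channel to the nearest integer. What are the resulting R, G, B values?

R = 199 + 0.45 × (166 − 199) = 199 + 0.45 × -33 = 184.15 → 184
G = 44 + 0.45 × (53 − 44) = 44 + 0.45 × 9 = 48.05 → 48
B = 65 + 0.45 × (191 − 65) = 65 + 0.45 × 126 = 121.7 → 122

(184, 48, 122)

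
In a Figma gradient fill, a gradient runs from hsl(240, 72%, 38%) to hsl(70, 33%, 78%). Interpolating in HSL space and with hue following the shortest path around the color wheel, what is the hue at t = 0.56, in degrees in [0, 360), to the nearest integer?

145

Hue arc: Δh = 70 − 240 = -170° (|Δh| ≤ 180, already the shorter path).
H = 240 + 0.56 × (-170) = 144.8 → 145°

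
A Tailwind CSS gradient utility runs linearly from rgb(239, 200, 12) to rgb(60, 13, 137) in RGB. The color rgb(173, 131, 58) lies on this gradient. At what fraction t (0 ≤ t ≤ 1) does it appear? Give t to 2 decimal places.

0.37

Invert the lerp on the G channel (largest span, 187): t = (131 − 200) / (13 − 200) = -69/-187 = 0.36898.
Check on R: (173 − 239)/(60 − 239) = 0.3687 ✓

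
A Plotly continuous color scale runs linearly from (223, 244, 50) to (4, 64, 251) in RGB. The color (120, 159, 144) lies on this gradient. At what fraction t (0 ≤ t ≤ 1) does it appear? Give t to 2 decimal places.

0.47

Invert the lerp on the R channel (largest span, 219): t = (120 − 223) / (4 − 223) = -103/-219 = 0.47032.
Check on G: (159 − 244)/(64 − 244) = 0.4722 ✓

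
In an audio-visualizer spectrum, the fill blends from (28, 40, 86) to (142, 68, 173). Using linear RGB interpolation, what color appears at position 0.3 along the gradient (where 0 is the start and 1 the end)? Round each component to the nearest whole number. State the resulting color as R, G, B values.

R = 28 + 0.3 × (142 − 28) = 28 + 0.3 × 114 = 62.2 → 62
G = 40 + 0.3 × (68 − 40) = 40 + 0.3 × 28 = 48.4 → 48
B = 86 + 0.3 × (173 − 86) = 86 + 0.3 × 87 = 112.1 → 112
So the blended color is (62, 48, 112), about #3e3070.

(62, 48, 112)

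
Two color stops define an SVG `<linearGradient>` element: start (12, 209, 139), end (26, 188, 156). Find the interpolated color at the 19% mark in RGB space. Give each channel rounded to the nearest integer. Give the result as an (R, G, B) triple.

(15, 205, 142)

19% corresponds to t = 0.19.
R = 12 + 0.19 × (26 − 12) = 12 + 0.19 × 14 = 14.66 → 15
G = 209 + 0.19 × (188 − 209) = 209 + 0.19 × -21 = 205.01 → 205
B = 139 + 0.19 × (156 − 139) = 139 + 0.19 × 17 = 142.23 → 142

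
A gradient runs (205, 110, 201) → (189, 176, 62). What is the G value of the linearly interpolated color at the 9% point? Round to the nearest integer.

116

G = 110 + 0.09 × (176 − 110) = 115.94 → 116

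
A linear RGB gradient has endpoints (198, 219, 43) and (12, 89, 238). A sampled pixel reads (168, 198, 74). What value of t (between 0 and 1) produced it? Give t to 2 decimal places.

0.16

Invert the lerp on the B channel (largest span, 195): t = (74 − 43) / (238 − 43) = 31/195 = 0.15897.
Check on R: (168 − 198)/(12 − 198) = 0.1613 ✓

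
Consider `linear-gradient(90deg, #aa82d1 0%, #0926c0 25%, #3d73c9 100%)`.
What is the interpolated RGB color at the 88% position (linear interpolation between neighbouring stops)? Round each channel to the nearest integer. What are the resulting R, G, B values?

(53, 103, 200)

88% lies between the 25% and 100% stops, so the local fraction is t = (88 − 25)/(100 − 25) = 63/75 ≈ 0.84.
#0926c0 → (9, 38, 192); #3d73c9 → (61, 115, 201).
R = 9 + 0.84 × (61 − 9) = 52.68 → 53
G = 38 + 0.84 × (115 − 38) = 102.68 → 103
B = 192 + 0.84 × (201 − 192) = 199.56 → 200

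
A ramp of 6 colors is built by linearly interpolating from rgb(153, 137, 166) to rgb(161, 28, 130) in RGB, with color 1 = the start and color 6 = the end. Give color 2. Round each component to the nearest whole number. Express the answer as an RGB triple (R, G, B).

(155, 115, 159)

With 6 swatches and endpoints inclusive, swatch 2 sits at t = (2 − 1)/(6 − 1) = 1/5 ≈ 0.2.
R = 153 + 0.2 × (161 − 153) = 154.6 → 155
G = 137 + 0.2 × (28 − 137) = 115.2 → 115
B = 166 + 0.2 × (130 − 166) = 158.8 → 159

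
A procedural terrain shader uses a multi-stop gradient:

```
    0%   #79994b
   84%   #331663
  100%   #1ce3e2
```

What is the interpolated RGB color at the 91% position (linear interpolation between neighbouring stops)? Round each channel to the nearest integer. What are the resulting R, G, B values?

91% lies between the 84% and 100% stops, so the local fraction is t = (91 − 84)/(100 − 84) = 7/16 ≈ 0.4375.
#331663 → (51, 22, 99); #1ce3e2 → (28, 227, 226).
R = 51 + 0.4375 × (28 − 51) = 40.938 → 41
G = 22 + 0.4375 × (227 − 22) = 111.688 → 112
B = 99 + 0.4375 × (226 − 99) = 154.562 → 155

(41, 112, 155)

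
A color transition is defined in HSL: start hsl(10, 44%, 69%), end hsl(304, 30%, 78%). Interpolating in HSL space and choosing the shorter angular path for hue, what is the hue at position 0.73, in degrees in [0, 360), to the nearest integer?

Hue: 304 − 10 = 294°, but |294| > 180 so the shorter arc goes the other way: Δh = 294 − 360 = -66°.
H = 10 + 0.73 × (-66) = -38.18 → -38 → -38 mod 360 = 322°

322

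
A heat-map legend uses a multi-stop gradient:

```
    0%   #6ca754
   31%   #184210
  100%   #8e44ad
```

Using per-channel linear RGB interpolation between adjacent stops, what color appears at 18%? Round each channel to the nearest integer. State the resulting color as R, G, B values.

18% lies between the 0% and 31% stops, so the local fraction is t = (18 − 0)/(31 − 0) = 18/31 ≈ 0.5806.
#6ca754 → (108, 167, 84); #184210 → (24, 66, 16).
R = 108 + 0.5806 × (24 − 108) = 59.23 → 59
G = 167 + 0.5806 × (66 − 167) = 108.359 → 108
B = 84 + 0.5806 × (16 − 84) = 44.519 → 45

(59, 108, 45)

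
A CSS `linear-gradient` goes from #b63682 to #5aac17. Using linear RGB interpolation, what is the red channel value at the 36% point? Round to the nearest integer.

R₁ = 182 (from #b63682), R₂ = 90 (from #5aac17).
R = 182 + 0.36 × (90 − 182) = 148.88 → 149

149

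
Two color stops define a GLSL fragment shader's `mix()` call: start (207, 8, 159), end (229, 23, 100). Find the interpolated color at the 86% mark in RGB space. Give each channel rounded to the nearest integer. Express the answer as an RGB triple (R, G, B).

86% corresponds to t = 0.86.
R = 207 + 0.86 × (229 − 207) = 207 + 0.86 × 22 = 225.92 → 226
G = 8 + 0.86 × (23 − 8) = 8 + 0.86 × 15 = 20.9 → 21
B = 159 + 0.86 × (100 − 159) = 159 + 0.86 × -59 = 108.26 → 108

(226, 21, 108)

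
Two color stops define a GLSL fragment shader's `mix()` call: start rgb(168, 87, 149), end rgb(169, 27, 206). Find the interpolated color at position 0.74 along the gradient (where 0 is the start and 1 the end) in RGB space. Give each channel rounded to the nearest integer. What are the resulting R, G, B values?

R = 168 + 0.74 × (169 − 168) = 168 + 0.74 × 1 = 168.74 → 169
G = 87 + 0.74 × (27 − 87) = 87 + 0.74 × -60 = 42.6 → 43
B = 149 + 0.74 × (206 − 149) = 149 + 0.74 × 57 = 191.18 → 191
So the blended color is (169, 43, 191), about #a92bbf.

(169, 43, 191)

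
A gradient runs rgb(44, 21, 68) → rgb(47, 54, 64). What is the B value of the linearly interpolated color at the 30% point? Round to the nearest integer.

B = 68 + 0.3 × (64 − 68) = 66.8 → 67

67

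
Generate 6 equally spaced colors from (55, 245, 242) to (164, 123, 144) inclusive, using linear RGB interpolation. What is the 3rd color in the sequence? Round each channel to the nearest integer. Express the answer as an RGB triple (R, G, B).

(99, 196, 203)

With 6 swatches and endpoints inclusive, swatch 3 sits at t = (3 − 1)/(6 − 1) = 2/5 ≈ 0.4.
R = 55 + 0.4 × (164 − 55) = 98.6 → 99
G = 245 + 0.4 × (123 − 245) = 196.2 → 196
B = 242 + 0.4 × (144 − 242) = 202.8 → 203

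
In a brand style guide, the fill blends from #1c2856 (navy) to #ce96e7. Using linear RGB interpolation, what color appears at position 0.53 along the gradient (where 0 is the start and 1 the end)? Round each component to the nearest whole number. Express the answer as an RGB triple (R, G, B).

(122, 98, 163)

#1c2856 → (28, 40, 86); #ce96e7 → (206, 150, 231).
R = 28 + 0.53 × (206 − 28) = 28 + 0.53 × 178 = 122.34 → 122
G = 40 + 0.53 × (150 − 40) = 40 + 0.53 × 110 = 98.3 → 98
B = 86 + 0.53 × (231 − 86) = 86 + 0.53 × 145 = 162.85 → 163
So the blended color is (122, 98, 163), about #7a62a3.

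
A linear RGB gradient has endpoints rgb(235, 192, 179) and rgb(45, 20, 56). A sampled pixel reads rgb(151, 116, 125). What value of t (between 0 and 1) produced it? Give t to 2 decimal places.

Invert the lerp on the R channel (largest span, 190): t = (151 − 235) / (45 − 235) = -84/-190 = 0.44211.
Check on G: (116 − 192)/(20 − 192) = 0.4419 ✓

0.44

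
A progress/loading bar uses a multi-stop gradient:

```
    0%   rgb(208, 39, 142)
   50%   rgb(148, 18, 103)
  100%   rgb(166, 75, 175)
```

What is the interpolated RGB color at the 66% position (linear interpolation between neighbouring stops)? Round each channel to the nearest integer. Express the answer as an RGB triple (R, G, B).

(154, 36, 126)

66% lies between the 50% and 100% stops, so the local fraction is t = (66 − 50)/(100 − 50) = 16/50 ≈ 0.32.
R = 148 + 0.32 × (166 − 148) = 153.76 → 154
G = 18 + 0.32 × (75 − 18) = 36.24 → 36
B = 103 + 0.32 × (175 − 103) = 126.04 → 126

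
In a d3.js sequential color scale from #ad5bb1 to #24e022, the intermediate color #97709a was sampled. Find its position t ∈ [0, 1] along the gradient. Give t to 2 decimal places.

0.16

Invert the lerp on the B channel (largest span, 143): t = (154 − 177) / (34 − 177) = -23/-143 = 0.16084.
Check on R: (151 − 173)/(36 − 173) = 0.1606 ✓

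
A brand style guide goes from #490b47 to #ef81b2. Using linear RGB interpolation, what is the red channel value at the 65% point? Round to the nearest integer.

R₁ = 73 (from #490b47), R₂ = 239 (from #ef81b2).
R = 73 + 0.65 × (239 − 73) = 180.9 → 181

181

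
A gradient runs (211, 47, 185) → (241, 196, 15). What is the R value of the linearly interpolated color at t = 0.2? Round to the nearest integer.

217

R = 211 + 0.2 × (241 − 211) = 217 → 217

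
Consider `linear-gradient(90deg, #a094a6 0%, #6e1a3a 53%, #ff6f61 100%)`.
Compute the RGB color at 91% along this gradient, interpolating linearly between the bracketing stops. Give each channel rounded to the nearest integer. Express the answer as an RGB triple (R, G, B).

91% lies between the 53% and 100% stops, so the local fraction is t = (91 − 53)/(100 − 53) = 38/47 ≈ 0.8085.
#6e1a3a → (110, 26, 58); #ff6f61 → (255, 111, 97).
R = 110 + 0.8085 × (255 − 110) = 227.233 → 227
G = 26 + 0.8085 × (111 − 26) = 94.722 → 95
B = 58 + 0.8085 × (97 − 58) = 89.531 → 90

(227, 95, 90)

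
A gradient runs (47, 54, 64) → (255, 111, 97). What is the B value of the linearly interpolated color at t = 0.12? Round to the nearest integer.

68

B = 64 + 0.12 × (97 − 64) = 67.96 → 68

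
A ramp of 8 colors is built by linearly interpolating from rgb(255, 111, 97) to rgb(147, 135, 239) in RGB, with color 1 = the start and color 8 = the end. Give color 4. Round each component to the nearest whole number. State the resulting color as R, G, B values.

With 8 swatches and endpoints inclusive, swatch 4 sits at t = (4 − 1)/(8 − 1) = 3/7 ≈ 0.4286.
R = 255 + 0.4286 × (147 − 255) = 208.711 → 209
G = 111 + 0.4286 × (135 − 111) = 121.286 → 121
B = 97 + 0.4286 × (239 − 97) = 157.861 → 158

(209, 121, 158)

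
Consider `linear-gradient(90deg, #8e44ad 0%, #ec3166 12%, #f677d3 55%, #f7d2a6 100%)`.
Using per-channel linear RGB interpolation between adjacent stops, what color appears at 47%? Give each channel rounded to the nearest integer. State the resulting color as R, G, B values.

(244, 106, 191)

47% lies between the 12% and 55% stops, so the local fraction is t = (47 − 12)/(55 − 12) = 35/43 ≈ 0.814.
#ec3166 → (236, 49, 102); #f677d3 → (246, 119, 211).
R = 236 + 0.814 × (246 − 236) = 244.14 → 244
G = 49 + 0.814 × (119 − 49) = 105.98 → 106
B = 102 + 0.814 × (211 − 102) = 190.726 → 191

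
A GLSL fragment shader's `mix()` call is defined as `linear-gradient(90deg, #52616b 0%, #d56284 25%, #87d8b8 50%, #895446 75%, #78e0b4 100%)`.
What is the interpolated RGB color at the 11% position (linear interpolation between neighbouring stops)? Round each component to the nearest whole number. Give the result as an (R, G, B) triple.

(140, 97, 118)

11% lies between the 0% and 25% stops, so the local fraction is t = (11 − 0)/(25 − 0) = 11/25 ≈ 0.44.
#52616b → (82, 97, 107); #d56284 → (213, 98, 132).
R = 82 + 0.44 × (213 − 82) = 139.64 → 140
G = 97 + 0.44 × (98 − 97) = 97.44 → 97
B = 107 + 0.44 × (132 − 107) = 118 → 118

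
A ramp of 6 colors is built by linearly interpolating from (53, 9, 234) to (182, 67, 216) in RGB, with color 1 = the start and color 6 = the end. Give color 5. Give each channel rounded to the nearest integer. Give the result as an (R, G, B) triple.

With 6 swatches and endpoints inclusive, swatch 5 sits at t = (5 − 1)/(6 − 1) = 4/5 ≈ 0.8.
R = 53 + 0.8 × (182 − 53) = 156.2 → 156
G = 9 + 0.8 × (67 − 9) = 55.4 → 55
B = 234 + 0.8 × (216 − 234) = 219.6 → 220

(156, 55, 220)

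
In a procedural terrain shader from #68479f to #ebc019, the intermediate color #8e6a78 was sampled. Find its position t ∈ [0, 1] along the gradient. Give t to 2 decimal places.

Invert the lerp on the B channel (largest span, 134): t = (120 − 159) / (25 − 159) = -39/-134 = 0.29104.
Check on R: (142 − 104)/(235 − 104) = 0.2901 ✓

0.29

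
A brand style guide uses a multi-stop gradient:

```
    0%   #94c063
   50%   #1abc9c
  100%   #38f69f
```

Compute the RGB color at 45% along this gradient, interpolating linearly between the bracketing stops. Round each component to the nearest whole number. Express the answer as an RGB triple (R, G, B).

(38, 188, 150)

45% lies between the 0% and 50% stops, so the local fraction is t = (45 − 0)/(50 − 0) = 45/50 ≈ 0.9.
#94c063 → (148, 192, 99); #1abc9c → (26, 188, 156).
R = 148 + 0.9 × (26 − 148) = 38.2 → 38
G = 192 + 0.9 × (188 − 192) = 188.4 → 188
B = 99 + 0.9 × (156 − 99) = 150.3 → 150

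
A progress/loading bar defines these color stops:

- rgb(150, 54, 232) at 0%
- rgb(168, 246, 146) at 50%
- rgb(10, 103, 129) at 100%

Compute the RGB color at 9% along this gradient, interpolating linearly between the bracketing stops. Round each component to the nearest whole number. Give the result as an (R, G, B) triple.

9% lies between the 0% and 50% stops, so the local fraction is t = (9 − 0)/(50 − 0) = 9/50 ≈ 0.18.
R = 150 + 0.18 × (168 − 150) = 153.24 → 153
G = 54 + 0.18 × (246 − 54) = 88.56 → 89
B = 232 + 0.18 × (146 − 232) = 216.52 → 217

(153, 89, 217)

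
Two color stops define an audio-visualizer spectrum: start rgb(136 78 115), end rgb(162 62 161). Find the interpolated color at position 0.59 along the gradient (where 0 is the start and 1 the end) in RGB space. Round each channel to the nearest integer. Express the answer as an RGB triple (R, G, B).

(151, 69, 142)

R = 136 + 0.59 × (162 − 136) = 136 + 0.59 × 26 = 151.34 → 151
G = 78 + 0.59 × (62 − 78) = 78 + 0.59 × -16 = 68.56 → 69
B = 115 + 0.59 × (161 − 115) = 115 + 0.59 × 46 = 142.14 → 142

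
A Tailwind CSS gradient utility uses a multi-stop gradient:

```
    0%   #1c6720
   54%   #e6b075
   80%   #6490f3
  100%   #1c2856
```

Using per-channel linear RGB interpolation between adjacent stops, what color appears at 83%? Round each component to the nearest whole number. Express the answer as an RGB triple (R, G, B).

(89, 128, 219)

83% lies between the 80% and 100% stops, so the local fraction is t = (83 − 80)/(100 − 80) = 3/20 ≈ 0.15.
#6490f3 → (100, 144, 243); #1c2856 → (28, 40, 86).
R = 100 + 0.15 × (28 − 100) = 89.2 → 89
G = 144 + 0.15 × (40 − 144) = 128.4 → 128
B = 243 + 0.15 × (86 − 243) = 219.45 → 219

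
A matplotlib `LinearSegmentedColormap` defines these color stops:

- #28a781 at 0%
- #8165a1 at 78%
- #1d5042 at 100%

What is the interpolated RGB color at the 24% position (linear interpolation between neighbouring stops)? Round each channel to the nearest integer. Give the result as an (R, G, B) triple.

24% lies between the 0% and 78% stops, so the local fraction is t = (24 − 0)/(78 − 0) = 24/78 ≈ 0.3077.
#28a781 → (40, 167, 129); #8165a1 → (129, 101, 161).
R = 40 + 0.3077 × (129 − 40) = 67.385 → 67
G = 167 + 0.3077 × (101 − 167) = 146.692 → 147
B = 129 + 0.3077 × (161 − 129) = 138.846 → 139

(67, 147, 139)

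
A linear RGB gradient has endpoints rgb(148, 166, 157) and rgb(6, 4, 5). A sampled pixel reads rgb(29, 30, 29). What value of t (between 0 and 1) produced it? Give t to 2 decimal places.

0.84

Invert the lerp on the G channel (largest span, 162): t = (30 − 166) / (4 − 166) = -136/-162 = 0.83951.
Check on R: (29 − 148)/(6 − 148) = 0.838 ✓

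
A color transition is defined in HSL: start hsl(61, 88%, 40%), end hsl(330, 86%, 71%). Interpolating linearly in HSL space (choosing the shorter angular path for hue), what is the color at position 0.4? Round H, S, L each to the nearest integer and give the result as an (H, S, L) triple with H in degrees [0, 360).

(25, 87, 52)

Hue: 330 − 61 = 269°, but |269| > 180 so the shorter arc goes the other way: Δh = 269 − 360 = -91°.
H = 61 + 0.4 × (-91) = 24.6 → 25°
S = 88 + 0.4 × (86 − 88) = 87.2 → 87%
L = 40 + 0.4 × (71 − 40) = 52.4 → 52%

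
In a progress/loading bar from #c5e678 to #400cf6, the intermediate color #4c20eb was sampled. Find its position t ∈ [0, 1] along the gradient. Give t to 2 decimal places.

Invert the lerp on the G channel (largest span, 218): t = (32 − 230) / (12 − 230) = -198/-218 = 0.90826.
Check on R: (76 − 197)/(64 − 197) = 0.9098 ✓

0.91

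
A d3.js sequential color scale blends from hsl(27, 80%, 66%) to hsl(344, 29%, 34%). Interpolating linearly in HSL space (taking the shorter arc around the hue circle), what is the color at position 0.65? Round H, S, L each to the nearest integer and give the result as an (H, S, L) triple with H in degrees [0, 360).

Hue: 344 − 27 = 317°, but |317| > 180 so the shorter arc goes the other way: Δh = 317 − 360 = -43°.
H = 27 + 0.65 × (-43) = -0.95 → -1 → -1 mod 360 = 359°
S = 80 + 0.65 × (29 − 80) = 46.85 → 47%
L = 66 + 0.65 × (34 − 66) = 45.2 → 45%

(359, 47, 45)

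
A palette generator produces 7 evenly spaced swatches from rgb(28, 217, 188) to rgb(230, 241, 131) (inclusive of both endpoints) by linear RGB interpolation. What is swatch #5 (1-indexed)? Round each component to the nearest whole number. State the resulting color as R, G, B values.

With 7 swatches and endpoints inclusive, swatch 5 sits at t = (5 − 1)/(7 − 1) = 4/6 ≈ 0.6667.
R = 28 + 0.6667 × (230 − 28) = 162.673 → 163
G = 217 + 0.6667 × (241 − 217) = 233.001 → 233
B = 188 + 0.6667 × (131 − 188) = 149.998 → 150

(163, 233, 150)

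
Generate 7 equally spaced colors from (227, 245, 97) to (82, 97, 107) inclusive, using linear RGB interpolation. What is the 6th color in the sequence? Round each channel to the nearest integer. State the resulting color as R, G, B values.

With 7 swatches and endpoints inclusive, swatch 6 sits at t = (6 − 1)/(7 − 1) = 5/6 ≈ 0.8333.
R = 227 + 0.8333 × (82 − 227) = 106.171 → 106
G = 245 + 0.8333 × (97 − 245) = 121.672 → 122
B = 97 + 0.8333 × (107 − 97) = 105.333 → 105

(106, 122, 105)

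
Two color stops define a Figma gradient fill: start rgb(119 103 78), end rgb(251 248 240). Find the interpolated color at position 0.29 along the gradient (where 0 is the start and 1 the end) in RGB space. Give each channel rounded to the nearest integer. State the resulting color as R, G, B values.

R = 119 + 0.29 × (251 − 119) = 119 + 0.29 × 132 = 157.28 → 157
G = 103 + 0.29 × (248 − 103) = 103 + 0.29 × 145 = 145.05 → 145
B = 78 + 0.29 × (240 − 78) = 78 + 0.29 × 162 = 124.98 → 125
So the blended color is (157, 145, 125), about #9d917d.

(157, 145, 125)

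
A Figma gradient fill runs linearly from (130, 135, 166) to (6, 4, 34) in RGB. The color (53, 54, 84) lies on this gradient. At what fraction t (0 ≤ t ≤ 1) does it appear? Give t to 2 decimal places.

Invert the lerp on the B channel (largest span, 132): t = (84 − 166) / (34 − 166) = -82/-132 = 0.62121.
Check on R: (53 − 130)/(6 − 130) = 0.621 ✓

0.62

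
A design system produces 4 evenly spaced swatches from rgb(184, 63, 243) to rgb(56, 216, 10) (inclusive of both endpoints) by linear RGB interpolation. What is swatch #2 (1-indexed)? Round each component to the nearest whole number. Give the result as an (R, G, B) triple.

With 4 swatches and endpoints inclusive, swatch 2 sits at t = (2 − 1)/(4 − 1) = 1/3 ≈ 0.3333.
R = 184 + 0.3333 × (56 − 184) = 141.338 → 141
G = 63 + 0.3333 × (216 − 63) = 113.995 → 114
B = 243 + 0.3333 × (10 − 243) = 165.341 → 165

(141, 114, 165)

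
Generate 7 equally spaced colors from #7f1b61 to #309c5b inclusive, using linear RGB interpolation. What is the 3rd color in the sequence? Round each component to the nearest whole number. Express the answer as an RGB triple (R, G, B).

With 7 swatches and endpoints inclusive, swatch 3 sits at t = (3 − 1)/(7 − 1) = 2/6 ≈ 0.3333.
#7f1b61 → (127, 27, 97); #309c5b → (48, 156, 91).
R = 127 + 0.3333 × (48 − 127) = 100.669 → 101
G = 27 + 0.3333 × (156 − 27) = 69.996 → 70
B = 97 + 0.3333 × (91 − 97) = 95 → 95

(101, 70, 95)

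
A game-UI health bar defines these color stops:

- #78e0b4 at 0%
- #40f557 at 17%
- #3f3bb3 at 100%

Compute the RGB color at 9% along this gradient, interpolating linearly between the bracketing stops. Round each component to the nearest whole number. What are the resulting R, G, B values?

(90, 235, 131)

9% lies between the 0% and 17% stops, so the local fraction is t = (9 − 0)/(17 − 0) = 9/17 ≈ 0.5294.
#78e0b4 → (120, 224, 180); #40f557 → (64, 245, 87).
R = 120 + 0.5294 × (64 − 120) = 90.354 → 90
G = 224 + 0.5294 × (245 − 224) = 235.117 → 235
B = 180 + 0.5294 × (87 − 180) = 130.766 → 131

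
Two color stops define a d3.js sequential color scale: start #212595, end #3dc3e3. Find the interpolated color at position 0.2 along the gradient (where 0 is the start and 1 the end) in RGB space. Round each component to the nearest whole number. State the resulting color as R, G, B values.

#212595 → (33, 37, 149); #3dc3e3 → (61, 195, 227).
R = 33 + 0.2 × (61 − 33) = 33 + 0.2 × 28 = 38.6 → 39
G = 37 + 0.2 × (195 − 37) = 37 + 0.2 × 158 = 68.6 → 69
B = 149 + 0.2 × (227 − 149) = 149 + 0.2 × 78 = 164.6 → 165

(39, 69, 165)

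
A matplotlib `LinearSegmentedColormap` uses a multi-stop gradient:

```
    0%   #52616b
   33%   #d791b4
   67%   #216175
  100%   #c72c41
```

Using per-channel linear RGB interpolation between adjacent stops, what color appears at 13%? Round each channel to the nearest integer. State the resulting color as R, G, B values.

(134, 116, 136)

13% lies between the 0% and 33% stops, so the local fraction is t = (13 − 0)/(33 − 0) = 13/33 ≈ 0.3939.
#52616b → (82, 97, 107); #d791b4 → (215, 145, 180).
R = 82 + 0.3939 × (215 − 82) = 134.389 → 134
G = 97 + 0.3939 × (145 − 97) = 115.907 → 116
B = 107 + 0.3939 × (180 − 107) = 135.755 → 136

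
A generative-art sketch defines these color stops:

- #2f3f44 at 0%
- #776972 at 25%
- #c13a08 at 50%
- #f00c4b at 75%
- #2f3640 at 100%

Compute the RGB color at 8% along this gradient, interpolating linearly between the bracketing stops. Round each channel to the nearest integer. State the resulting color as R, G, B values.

(70, 76, 83)

8% lies between the 0% and 25% stops, so the local fraction is t = (8 − 0)/(25 − 0) = 8/25 ≈ 0.32.
#2f3f44 → (47, 63, 68); #776972 → (119, 105, 114).
R = 47 + 0.32 × (119 − 47) = 70.04 → 70
G = 63 + 0.32 × (105 − 63) = 76.44 → 76
B = 68 + 0.32 × (114 − 68) = 82.72 → 83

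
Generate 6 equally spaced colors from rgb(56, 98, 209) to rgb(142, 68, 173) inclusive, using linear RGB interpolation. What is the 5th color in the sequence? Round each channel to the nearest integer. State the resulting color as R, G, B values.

With 6 swatches and endpoints inclusive, swatch 5 sits at t = (5 − 1)/(6 − 1) = 4/5 ≈ 0.8.
R = 56 + 0.8 × (142 − 56) = 124.8 → 125
G = 98 + 0.8 × (68 − 98) = 74 → 74
B = 209 + 0.8 × (173 − 209) = 180.2 → 180

(125, 74, 180)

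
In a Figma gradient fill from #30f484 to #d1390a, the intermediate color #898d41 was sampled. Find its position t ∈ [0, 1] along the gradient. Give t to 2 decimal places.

0.55

Invert the lerp on the G channel (largest span, 187): t = (141 − 244) / (57 − 244) = -103/-187 = 0.5508.
Check on R: (137 − 48)/(209 − 48) = 0.5528 ✓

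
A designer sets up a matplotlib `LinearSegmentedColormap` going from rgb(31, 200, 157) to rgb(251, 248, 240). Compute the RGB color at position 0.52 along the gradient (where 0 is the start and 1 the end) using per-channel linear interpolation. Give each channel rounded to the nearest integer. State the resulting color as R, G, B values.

(145, 225, 200)

R = 31 + 0.52 × (251 − 31) = 31 + 0.52 × 220 = 145.4 → 145
G = 200 + 0.52 × (248 − 200) = 200 + 0.52 × 48 = 224.96 → 225
B = 157 + 0.52 × (240 − 157) = 157 + 0.52 × 83 = 200.16 → 200
So the blended color is (145, 225, 200), about #91e1c8.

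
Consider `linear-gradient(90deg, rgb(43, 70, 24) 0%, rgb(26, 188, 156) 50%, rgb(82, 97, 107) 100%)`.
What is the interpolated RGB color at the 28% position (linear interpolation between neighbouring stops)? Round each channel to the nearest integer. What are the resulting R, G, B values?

28% lies between the 0% and 50% stops, so the local fraction is t = (28 − 0)/(50 − 0) = 28/50 ≈ 0.56.
R = 43 + 0.56 × (26 − 43) = 33.48 → 33
G = 70 + 0.56 × (188 − 70) = 136.08 → 136
B = 24 + 0.56 × (156 − 24) = 97.92 → 98

(33, 136, 98)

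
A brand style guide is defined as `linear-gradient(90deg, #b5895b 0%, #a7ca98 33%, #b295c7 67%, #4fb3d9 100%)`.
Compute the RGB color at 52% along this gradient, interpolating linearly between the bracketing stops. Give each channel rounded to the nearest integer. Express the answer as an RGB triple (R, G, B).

52% lies between the 33% and 67% stops, so the local fraction is t = (52 − 33)/(67 − 33) = 19/34 ≈ 0.5588.
#a7ca98 → (167, 202, 152); #b295c7 → (178, 149, 199).
R = 167 + 0.5588 × (178 − 167) = 173.147 → 173
G = 202 + 0.5588 × (149 − 202) = 172.384 → 172
B = 152 + 0.5588 × (199 − 152) = 178.264 → 178

(173, 172, 178)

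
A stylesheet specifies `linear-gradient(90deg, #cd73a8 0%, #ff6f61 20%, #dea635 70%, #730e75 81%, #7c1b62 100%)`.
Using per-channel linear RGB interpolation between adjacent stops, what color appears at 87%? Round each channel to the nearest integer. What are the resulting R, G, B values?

87% lies between the 81% and 100% stops, so the local fraction is t = (87 − 81)/(100 − 81) = 6/19 ≈ 0.3158.
#730e75 → (115, 14, 117); #7c1b62 → (124, 27, 98).
R = 115 + 0.3158 × (124 − 115) = 117.842 → 118
G = 14 + 0.3158 × (27 − 14) = 18.105 → 18
B = 117 + 0.3158 × (98 − 117) = 111 → 111

(118, 18, 111)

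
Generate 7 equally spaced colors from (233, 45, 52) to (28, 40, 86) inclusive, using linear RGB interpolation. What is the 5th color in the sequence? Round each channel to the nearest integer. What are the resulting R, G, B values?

(96, 42, 75)

With 7 swatches and endpoints inclusive, swatch 5 sits at t = (5 − 1)/(7 − 1) = 4/6 ≈ 0.6667.
R = 233 + 0.6667 × (28 − 233) = 96.327 → 96
G = 45 + 0.6667 × (40 − 45) = 41.666 → 42
B = 52 + 0.6667 × (86 − 52) = 74.668 → 75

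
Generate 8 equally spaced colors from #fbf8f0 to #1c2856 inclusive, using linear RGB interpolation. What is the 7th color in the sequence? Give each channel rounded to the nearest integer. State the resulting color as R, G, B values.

(60, 70, 108)

With 8 swatches and endpoints inclusive, swatch 7 sits at t = (7 − 1)/(8 − 1) = 6/7 ≈ 0.8571.
#fbf8f0 → (251, 248, 240); #1c2856 → (28, 40, 86).
R = 251 + 0.8571 × (28 − 251) = 59.867 → 60
G = 248 + 0.8571 × (40 − 248) = 69.723 → 70
B = 240 + 0.8571 × (86 − 240) = 108.007 → 108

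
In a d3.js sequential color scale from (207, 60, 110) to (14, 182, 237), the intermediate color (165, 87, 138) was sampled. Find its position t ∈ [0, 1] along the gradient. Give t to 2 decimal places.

0.22

Invert the lerp on the R channel (largest span, 193): t = (165 − 207) / (14 − 207) = -42/-193 = 0.21762.
Check on G: (87 − 60)/(182 − 60) = 0.2213 ✓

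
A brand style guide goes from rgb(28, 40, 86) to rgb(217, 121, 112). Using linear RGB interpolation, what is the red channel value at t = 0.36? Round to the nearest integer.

96

R = 28 + 0.36 × (217 − 28) = 96.04 → 96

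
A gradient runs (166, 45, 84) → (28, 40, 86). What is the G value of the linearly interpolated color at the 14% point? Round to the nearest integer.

44

G = 45 + 0.14 × (40 − 45) = 44.3 → 44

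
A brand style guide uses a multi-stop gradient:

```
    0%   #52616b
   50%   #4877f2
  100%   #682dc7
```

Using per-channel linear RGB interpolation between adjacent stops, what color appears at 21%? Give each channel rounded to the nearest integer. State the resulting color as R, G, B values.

21% lies between the 0% and 50% stops, so the local fraction is t = (21 − 0)/(50 − 0) = 21/50 ≈ 0.42.
#52616b → (82, 97, 107); #4877f2 → (72, 119, 242).
R = 82 + 0.42 × (72 − 82) = 77.8 → 78
G = 97 + 0.42 × (119 − 97) = 106.24 → 106
B = 107 + 0.42 × (242 − 107) = 163.7 → 164

(78, 106, 164)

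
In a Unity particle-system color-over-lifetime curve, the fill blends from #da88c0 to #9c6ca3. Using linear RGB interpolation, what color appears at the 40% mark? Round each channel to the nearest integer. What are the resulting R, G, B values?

#da88c0 → (218, 136, 192); #9c6ca3 → (156, 108, 163).
40% corresponds to t = 0.4.
R = 218 + 0.4 × (156 − 218) = 218 + 0.4 × -62 = 193.2 → 193
G = 136 + 0.4 × (108 − 136) = 136 + 0.4 × -28 = 124.8 → 125
B = 192 + 0.4 × (163 − 192) = 192 + 0.4 × -29 = 180.4 → 180

(193, 125, 180)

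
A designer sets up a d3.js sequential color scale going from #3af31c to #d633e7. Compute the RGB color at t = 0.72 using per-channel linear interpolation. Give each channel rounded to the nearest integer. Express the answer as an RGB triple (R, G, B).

(170, 105, 174)

#3af31c → (58, 243, 28); #d633e7 → (214, 51, 231).
R = 58 + 0.72 × (214 − 58) = 58 + 0.72 × 156 = 170.32 → 170
G = 243 + 0.72 × (51 − 243) = 243 + 0.72 × -192 = 104.76 → 105
B = 28 + 0.72 × (231 − 28) = 28 + 0.72 × 203 = 174.16 → 174
So the blended color is (170, 105, 174), about #aa69ae.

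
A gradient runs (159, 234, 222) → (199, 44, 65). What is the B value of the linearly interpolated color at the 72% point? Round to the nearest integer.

109

B = 222 + 0.72 × (65 − 222) = 108.96 → 109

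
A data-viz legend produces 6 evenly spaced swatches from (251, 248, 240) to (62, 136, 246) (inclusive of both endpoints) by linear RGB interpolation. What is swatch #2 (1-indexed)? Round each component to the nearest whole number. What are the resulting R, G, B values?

With 6 swatches and endpoints inclusive, swatch 2 sits at t = (2 − 1)/(6 − 1) = 1/5 ≈ 0.2.
R = 251 + 0.2 × (62 − 251) = 213.2 → 213
G = 248 + 0.2 × (136 − 248) = 225.6 → 226
B = 240 + 0.2 × (246 − 240) = 241.2 → 241

(213, 226, 241)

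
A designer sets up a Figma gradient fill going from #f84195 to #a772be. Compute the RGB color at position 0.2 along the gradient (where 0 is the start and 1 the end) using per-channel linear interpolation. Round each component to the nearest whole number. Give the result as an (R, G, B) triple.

(232, 75, 157)

#f84195 → (248, 65, 149); #a772be → (167, 114, 190).
R = 248 + 0.2 × (167 − 248) = 248 + 0.2 × -81 = 231.8 → 232
G = 65 + 0.2 × (114 − 65) = 65 + 0.2 × 49 = 74.8 → 75
B = 149 + 0.2 × (190 − 149) = 149 + 0.2 × 41 = 157.2 → 157
So the blended color is (232, 75, 157), about #e84b9d.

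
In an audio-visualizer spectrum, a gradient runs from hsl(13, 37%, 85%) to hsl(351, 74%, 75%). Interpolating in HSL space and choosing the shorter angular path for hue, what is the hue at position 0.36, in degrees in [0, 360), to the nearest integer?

5

Hue: 351 − 13 = 338°, but |338| > 180 so the shorter arc goes the other way: Δh = 338 − 360 = -22°.
H = 13 + 0.36 × (-22) = 5.08 → 5°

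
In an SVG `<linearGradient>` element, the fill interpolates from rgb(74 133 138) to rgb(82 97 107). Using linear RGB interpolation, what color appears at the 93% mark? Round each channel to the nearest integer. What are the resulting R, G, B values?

93% corresponds to t = 0.93.
R = 74 + 0.93 × (82 − 74) = 74 + 0.93 × 8 = 81.44 → 81
G = 133 + 0.93 × (97 − 133) = 133 + 0.93 × -36 = 99.52 → 100
B = 138 + 0.93 × (107 − 138) = 138 + 0.93 × -31 = 109.17 → 109

(81, 100, 109)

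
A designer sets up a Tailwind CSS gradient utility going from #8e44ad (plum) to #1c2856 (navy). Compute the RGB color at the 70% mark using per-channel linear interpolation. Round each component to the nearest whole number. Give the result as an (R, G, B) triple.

(62, 48, 112)

#8e44ad → (142, 68, 173); #1c2856 → (28, 40, 86).
70% corresponds to t = 0.7.
R = 142 + 0.7 × (28 − 142) = 142 + 0.7 × -114 = 62.2 → 62
G = 68 + 0.7 × (40 − 68) = 68 + 0.7 × -28 = 48.4 → 48
B = 173 + 0.7 × (86 − 173) = 173 + 0.7 × -87 = 112.1 → 112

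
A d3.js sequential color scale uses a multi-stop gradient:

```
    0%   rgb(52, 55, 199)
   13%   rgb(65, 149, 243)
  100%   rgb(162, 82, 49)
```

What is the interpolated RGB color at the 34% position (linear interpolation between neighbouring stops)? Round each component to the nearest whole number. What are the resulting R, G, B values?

34% lies between the 13% and 100% stops, so the local fraction is t = (34 − 13)/(100 − 13) = 21/87 ≈ 0.2414.
R = 65 + 0.2414 × (162 − 65) = 88.416 → 88
G = 149 + 0.2414 × (82 − 149) = 132.826 → 133
B = 243 + 0.2414 × (49 − 243) = 196.168 → 196

(88, 133, 196)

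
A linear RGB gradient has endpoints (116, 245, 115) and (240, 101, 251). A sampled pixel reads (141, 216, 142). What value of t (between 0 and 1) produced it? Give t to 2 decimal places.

Invert the lerp on the G channel (largest span, 144): t = (216 − 245) / (101 − 245) = -29/-144 = 0.20139.
Check on R: (141 − 116)/(240 − 116) = 0.2016 ✓

0.20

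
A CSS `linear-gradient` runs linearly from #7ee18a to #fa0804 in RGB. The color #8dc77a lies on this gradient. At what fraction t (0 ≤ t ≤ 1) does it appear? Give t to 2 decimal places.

0.12

Invert the lerp on the G channel (largest span, 217): t = (199 − 225) / (8 − 225) = -26/-217 = 0.11982.
Check on R: (141 − 126)/(250 − 126) = 0.121 ✓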